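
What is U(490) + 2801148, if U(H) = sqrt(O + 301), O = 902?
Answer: 2801148 + sqrt(1203) ≈ 2.8012e+6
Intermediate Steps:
U(H) = sqrt(1203) (U(H) = sqrt(902 + 301) = sqrt(1203))
U(490) + 2801148 = sqrt(1203) + 2801148 = 2801148 + sqrt(1203)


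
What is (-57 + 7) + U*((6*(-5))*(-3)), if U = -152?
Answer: -13730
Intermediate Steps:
(-57 + 7) + U*((6*(-5))*(-3)) = (-57 + 7) - 152*6*(-5)*(-3) = -50 - (-4560)*(-3) = -50 - 152*90 = -50 - 13680 = -13730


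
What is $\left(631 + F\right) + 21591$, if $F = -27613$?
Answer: $-5391$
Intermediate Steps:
$\left(631 + F\right) + 21591 = \left(631 - 27613\right) + 21591 = -26982 + 21591 = -5391$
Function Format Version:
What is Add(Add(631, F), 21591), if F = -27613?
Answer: -5391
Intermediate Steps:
Add(Add(631, F), 21591) = Add(Add(631, -27613), 21591) = Add(-26982, 21591) = -5391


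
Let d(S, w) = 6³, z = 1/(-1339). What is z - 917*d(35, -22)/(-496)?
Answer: 33152239/83018 ≈ 399.34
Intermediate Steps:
z = -1/1339 ≈ -0.00074683
d(S, w) = 216
z - 917*d(35, -22)/(-496) = -1/1339 - 198072/(-496) = -1/1339 - 198072*(-1)/496 = -1/1339 - 917*(-27/62) = -1/1339 + 24759/62 = 33152239/83018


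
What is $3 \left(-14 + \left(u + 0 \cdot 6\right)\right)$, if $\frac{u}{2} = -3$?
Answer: $-60$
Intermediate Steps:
$u = -6$ ($u = 2 \left(-3\right) = -6$)
$3 \left(-14 + \left(u + 0 \cdot 6\right)\right) = 3 \left(-14 + \left(-6 + 0 \cdot 6\right)\right) = 3 \left(-14 + \left(-6 + 0\right)\right) = 3 \left(-14 - 6\right) = 3 \left(-20\right) = -60$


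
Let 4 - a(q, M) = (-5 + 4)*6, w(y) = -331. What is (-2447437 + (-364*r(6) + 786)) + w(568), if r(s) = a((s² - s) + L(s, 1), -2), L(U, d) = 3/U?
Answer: -2450622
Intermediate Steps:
a(q, M) = 10 (a(q, M) = 4 - (-5 + 4)*6 = 4 - (-1)*6 = 4 - 1*(-6) = 4 + 6 = 10)
r(s) = 10
(-2447437 + (-364*r(6) + 786)) + w(568) = (-2447437 + (-364*10 + 786)) - 331 = (-2447437 + (-3640 + 786)) - 331 = (-2447437 - 2854) - 331 = -2450291 - 331 = -2450622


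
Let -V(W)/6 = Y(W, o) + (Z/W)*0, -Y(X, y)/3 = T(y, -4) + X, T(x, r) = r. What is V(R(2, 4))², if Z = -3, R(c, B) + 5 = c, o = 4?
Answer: 15876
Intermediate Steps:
R(c, B) = -5 + c
Y(X, y) = 12 - 3*X (Y(X, y) = -3*(-4 + X) = 12 - 3*X)
V(W) = -72 + 18*W (V(W) = -6*((12 - 3*W) - 3/W*0) = -6*((12 - 3*W) + 0) = -6*(12 - 3*W) = -72 + 18*W)
V(R(2, 4))² = (-72 + 18*(-5 + 2))² = (-72 + 18*(-3))² = (-72 - 54)² = (-126)² = 15876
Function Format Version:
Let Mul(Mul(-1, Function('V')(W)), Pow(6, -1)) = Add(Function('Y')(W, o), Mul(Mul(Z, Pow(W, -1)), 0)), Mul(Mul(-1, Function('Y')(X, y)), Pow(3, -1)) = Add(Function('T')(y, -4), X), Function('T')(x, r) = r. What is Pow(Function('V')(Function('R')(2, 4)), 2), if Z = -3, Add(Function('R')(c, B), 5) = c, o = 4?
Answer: 15876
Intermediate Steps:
Function('R')(c, B) = Add(-5, c)
Function('Y')(X, y) = Add(12, Mul(-3, X)) (Function('Y')(X, y) = Mul(-3, Add(-4, X)) = Add(12, Mul(-3, X)))
Function('V')(W) = Add(-72, Mul(18, W)) (Function('V')(W) = Mul(-6, Add(Add(12, Mul(-3, W)), Mul(Mul(-3, Pow(W, -1)), 0))) = Mul(-6, Add(Add(12, Mul(-3, W)), 0)) = Mul(-6, Add(12, Mul(-3, W))) = Add(-72, Mul(18, W)))
Pow(Function('V')(Function('R')(2, 4)), 2) = Pow(Add(-72, Mul(18, Add(-5, 2))), 2) = Pow(Add(-72, Mul(18, -3)), 2) = Pow(Add(-72, -54), 2) = Pow(-126, 2) = 15876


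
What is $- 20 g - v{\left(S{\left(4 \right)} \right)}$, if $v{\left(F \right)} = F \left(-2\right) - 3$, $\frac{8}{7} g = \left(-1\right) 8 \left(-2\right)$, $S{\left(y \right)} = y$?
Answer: $-269$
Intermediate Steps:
$g = 14$ ($g = \frac{7 \left(-1\right) 8 \left(-2\right)}{8} = \frac{7 \left(\left(-8\right) \left(-2\right)\right)}{8} = \frac{7}{8} \cdot 16 = 14$)
$v{\left(F \right)} = -3 - 2 F$ ($v{\left(F \right)} = - 2 F - 3 = -3 - 2 F$)
$- 20 g - v{\left(S{\left(4 \right)} \right)} = \left(-20\right) 14 - \left(-3 - 8\right) = -280 - \left(-3 - 8\right) = -280 - -11 = -280 + 11 = -269$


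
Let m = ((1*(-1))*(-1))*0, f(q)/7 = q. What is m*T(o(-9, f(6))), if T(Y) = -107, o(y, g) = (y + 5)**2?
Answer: 0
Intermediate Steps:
f(q) = 7*q
o(y, g) = (5 + y)**2
m = 0 (m = -1*(-1)*0 = 1*0 = 0)
m*T(o(-9, f(6))) = 0*(-107) = 0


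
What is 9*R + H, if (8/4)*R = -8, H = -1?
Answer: -37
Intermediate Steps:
R = -4 (R = (½)*(-8) = -4)
9*R + H = 9*(-4) - 1 = -36 - 1 = -37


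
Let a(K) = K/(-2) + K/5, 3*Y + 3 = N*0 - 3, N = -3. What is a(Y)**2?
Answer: 9/25 ≈ 0.36000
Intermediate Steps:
Y = -2 (Y = -1 + (-3*0 - 3)/3 = -1 + (0 - 3)/3 = -1 + (1/3)*(-3) = -1 - 1 = -2)
a(K) = -3*K/10 (a(K) = K*(-1/2) + K*(1/5) = -K/2 + K/5 = -3*K/10)
a(Y)**2 = (-3/10*(-2))**2 = (3/5)**2 = 9/25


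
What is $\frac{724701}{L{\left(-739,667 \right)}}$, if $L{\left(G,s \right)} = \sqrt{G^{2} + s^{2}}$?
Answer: $\frac{724701 \sqrt{991010}}{991010} \approx 727.98$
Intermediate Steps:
$\frac{724701}{L{\left(-739,667 \right)}} = \frac{724701}{\sqrt{\left(-739\right)^{2} + 667^{2}}} = \frac{724701}{\sqrt{546121 + 444889}} = \frac{724701}{\sqrt{991010}} = 724701 \frac{\sqrt{991010}}{991010} = \frac{724701 \sqrt{991010}}{991010}$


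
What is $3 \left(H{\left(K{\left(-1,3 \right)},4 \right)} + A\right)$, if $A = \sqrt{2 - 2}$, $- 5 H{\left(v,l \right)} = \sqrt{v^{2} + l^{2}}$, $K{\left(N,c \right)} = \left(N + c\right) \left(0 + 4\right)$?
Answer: $- \frac{12 \sqrt{5}}{5} \approx -5.3666$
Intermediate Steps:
$K{\left(N,c \right)} = 4 N + 4 c$ ($K{\left(N,c \right)} = \left(N + c\right) 4 = 4 N + 4 c$)
$H{\left(v,l \right)} = - \frac{\sqrt{l^{2} + v^{2}}}{5}$ ($H{\left(v,l \right)} = - \frac{\sqrt{v^{2} + l^{2}}}{5} = - \frac{\sqrt{l^{2} + v^{2}}}{5}$)
$A = 0$ ($A = \sqrt{0} = 0$)
$3 \left(H{\left(K{\left(-1,3 \right)},4 \right)} + A\right) = 3 \left(- \frac{\sqrt{4^{2} + \left(4 \left(-1\right) + 4 \cdot 3\right)^{2}}}{5} + 0\right) = 3 \left(- \frac{\sqrt{16 + \left(-4 + 12\right)^{2}}}{5} + 0\right) = 3 \left(- \frac{\sqrt{16 + 8^{2}}}{5} + 0\right) = 3 \left(- \frac{\sqrt{16 + 64}}{5} + 0\right) = 3 \left(- \frac{\sqrt{80}}{5} + 0\right) = 3 \left(- \frac{4 \sqrt{5}}{5} + 0\right) = 3 \left(- \frac{4 \sqrt{5}}{5}\right) = - \frac{12 \sqrt{5}}{5}$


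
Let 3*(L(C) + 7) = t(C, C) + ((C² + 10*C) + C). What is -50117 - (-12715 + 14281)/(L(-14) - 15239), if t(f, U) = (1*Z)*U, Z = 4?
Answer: -1146474143/22876 ≈ -50117.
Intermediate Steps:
t(f, U) = 4*U (t(f, U) = (1*4)*U = 4*U)
L(C) = -7 + 5*C + C²/3 (L(C) = -7 + (4*C + ((C² + 10*C) + C))/3 = -7 + (4*C + (C² + 11*C))/3 = -7 + (C² + 15*C)/3 = -7 + (5*C + C²/3) = -7 + 5*C + C²/3)
-50117 - (-12715 + 14281)/(L(-14) - 15239) = -50117 - (-12715 + 14281)/((-7 + 5*(-14) + (⅓)*(-14)²) - 15239) = -50117 - 1566/((-7 - 70 + (⅓)*196) - 15239) = -50117 - 1566/((-7 - 70 + 196/3) - 15239) = -50117 - 1566/(-35/3 - 15239) = -50117 - 1566/(-45752/3) = -50117 - 1566*(-3)/45752 = -50117 - 1*(-2349/22876) = -50117 + 2349/22876 = -1146474143/22876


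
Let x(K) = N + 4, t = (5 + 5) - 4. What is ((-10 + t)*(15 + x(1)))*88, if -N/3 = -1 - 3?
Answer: -10912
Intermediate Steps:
N = 12 (N = -3*(-1 - 3) = -3*(-4) = 12)
t = 6 (t = 10 - 4 = 6)
x(K) = 16 (x(K) = 12 + 4 = 16)
((-10 + t)*(15 + x(1)))*88 = ((-10 + 6)*(15 + 16))*88 = -4*31*88 = -124*88 = -10912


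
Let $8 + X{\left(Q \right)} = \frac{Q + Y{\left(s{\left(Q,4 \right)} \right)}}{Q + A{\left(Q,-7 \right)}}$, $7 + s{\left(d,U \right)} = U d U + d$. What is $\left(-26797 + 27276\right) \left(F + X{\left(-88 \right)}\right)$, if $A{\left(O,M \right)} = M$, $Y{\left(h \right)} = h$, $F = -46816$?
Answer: $- \frac{2129964031}{95} \approx -2.2421 \cdot 10^{7}$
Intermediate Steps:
$s{\left(d,U \right)} = -7 + d + d U^{2}$ ($s{\left(d,U \right)} = -7 + \left(U d U + d\right) = -7 + \left(d U^{2} + d\right) = -7 + \left(d + d U^{2}\right) = -7 + d + d U^{2}$)
$X{\left(Q \right)} = -8 + \frac{-7 + 18 Q}{-7 + Q}$ ($X{\left(Q \right)} = -8 + \frac{Q + \left(-7 + Q + Q 4^{2}\right)}{Q - 7} = -8 + \frac{Q + \left(-7 + Q + Q 16\right)}{-7 + Q} = -8 + \frac{Q + \left(-7 + Q + 16 Q\right)}{-7 + Q} = -8 + \frac{Q + \left(-7 + 17 Q\right)}{-7 + Q} = -8 + \frac{-7 + 18 Q}{-7 + Q}$)
$\left(-26797 + 27276\right) \left(F + X{\left(-88 \right)}\right) = \left(-26797 + 27276\right) \left(-46816 + \frac{49 + 10 \left(-88\right)}{-7 - 88}\right) = 479 \left(-46816 + \frac{49 - 880}{-95}\right) = 479 \left(-46816 - - \frac{831}{95}\right) = 479 \left(-46816 + \frac{831}{95}\right) = 479 \left(- \frac{4446689}{95}\right) = - \frac{2129964031}{95}$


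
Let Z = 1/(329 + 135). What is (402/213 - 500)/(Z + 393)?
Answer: -16409824/12947063 ≈ -1.2675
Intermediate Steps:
Z = 1/464 ≈ 0.0021552
(402/213 - 500)/(Z + 393) = (402/213 - 500)/(1/464 + 393) = (402*(1/213) - 500)/(182353/464) = (134/71 - 500)*(464/182353) = -35366/71*464/182353 = -16409824/12947063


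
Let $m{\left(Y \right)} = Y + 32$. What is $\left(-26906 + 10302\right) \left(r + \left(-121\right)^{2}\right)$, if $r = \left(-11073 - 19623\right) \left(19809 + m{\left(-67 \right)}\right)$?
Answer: $10078097718052$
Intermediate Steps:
$m{\left(Y \right)} = 32 + Y$
$r = -606982704$ ($r = \left(-11073 - 19623\right) \left(19809 + \left(32 - 67\right)\right) = - 30696 \left(19809 - 35\right) = \left(-30696\right) 19774 = -606982704$)
$\left(-26906 + 10302\right) \left(r + \left(-121\right)^{2}\right) = \left(-26906 + 10302\right) \left(-606982704 + \left(-121\right)^{2}\right) = - 16604 \left(-606982704 + 14641\right) = \left(-16604\right) \left(-606968063\right) = 10078097718052$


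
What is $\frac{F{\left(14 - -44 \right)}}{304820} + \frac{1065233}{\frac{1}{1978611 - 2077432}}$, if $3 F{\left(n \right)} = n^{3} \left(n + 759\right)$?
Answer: $- \frac{24065704391982569}{228615} \approx -1.0527 \cdot 10^{11}$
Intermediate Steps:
$F{\left(n \right)} = \frac{n^{3} \left(759 + n\right)}{3}$ ($F{\left(n \right)} = \frac{n^{3} \left(n + 759\right)}{3} = \frac{n^{3} \left(759 + n\right)}{3}$)
$\frac{F{\left(14 - -44 \right)}}{304820} + \frac{1065233}{\frac{1}{1978611 - 2077432}} = \frac{\frac{1}{3} \left(14 - -44\right)^{3} \left(759 + \left(14 - -44\right)\right)}{304820} + \frac{1065233}{\frac{1}{1978611 - 2077432}} = \frac{\left(14 + 44\right)^{3} \left(759 + \left(14 + 44\right)\right)}{3} \cdot \frac{1}{304820} + \frac{1065233}{\frac{1}{-98821}} = \frac{58^{3} \left(759 + 58\right)}{3} \cdot \frac{1}{304820} + \frac{1065233}{- \frac{1}{98821}} = \frac{1}{3} \cdot 195112 \cdot 817 \cdot \frac{1}{304820} + 1065233 \left(-98821\right) = \frac{159406504}{3} \cdot \frac{1}{304820} - 105267390293 = \frac{39851626}{228615} - 105267390293 = - \frac{24065704391982569}{228615}$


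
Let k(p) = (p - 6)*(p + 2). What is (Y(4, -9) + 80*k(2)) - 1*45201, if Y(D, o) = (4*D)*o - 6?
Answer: -46631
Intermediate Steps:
k(p) = (-6 + p)*(2 + p)
Y(D, o) = -6 + 4*D*o (Y(D, o) = 4*D*o - 6 = -6 + 4*D*o)
(Y(4, -9) + 80*k(2)) - 1*45201 = ((-6 + 4*4*(-9)) + 80*(-12 + 2² - 4*2)) - 1*45201 = ((-6 - 144) + 80*(-12 + 4 - 8)) - 45201 = (-150 + 80*(-16)) - 45201 = (-150 - 1280) - 45201 = -1430 - 45201 = -46631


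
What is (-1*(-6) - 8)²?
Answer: 4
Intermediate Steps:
(-1*(-6) - 8)² = (6 - 8)² = (-2)² = 4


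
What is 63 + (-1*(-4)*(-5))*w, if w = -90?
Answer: 1863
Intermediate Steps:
63 + (-1*(-4)*(-5))*w = 63 + (-1*(-4)*(-5))*(-90) = 63 + (4*(-5))*(-90) = 63 - 20*(-90) = 63 + 1800 = 1863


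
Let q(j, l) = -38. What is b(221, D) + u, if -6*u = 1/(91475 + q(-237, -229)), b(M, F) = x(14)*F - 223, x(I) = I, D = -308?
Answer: -2488000771/548622 ≈ -4535.0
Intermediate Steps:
b(M, F) = -223 + 14*F (b(M, F) = 14*F - 223 = -223 + 14*F)
u = -1/548622 (u = -1/(6*(91475 - 38)) = -⅙/91437 = -⅙*1/91437 = -1/548622 ≈ -1.8227e-6)
b(221, D) + u = (-223 + 14*(-308)) - 1/548622 = (-223 - 4312) - 1/548622 = -4535 - 1/548622 = -2488000771/548622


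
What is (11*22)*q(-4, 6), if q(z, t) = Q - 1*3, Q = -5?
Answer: -1936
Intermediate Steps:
q(z, t) = -8 (q(z, t) = -5 - 1*3 = -5 - 3 = -8)
(11*22)*q(-4, 6) = (11*22)*(-8) = 242*(-8) = -1936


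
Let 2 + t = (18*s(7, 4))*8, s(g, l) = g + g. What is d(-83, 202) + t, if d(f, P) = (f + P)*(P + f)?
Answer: 16175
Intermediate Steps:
s(g, l) = 2*g
d(f, P) = (P + f)² (d(f, P) = (P + f)*(P + f) = (P + f)²)
t = 2014 (t = -2 + (18*(2*7))*8 = -2 + (18*14)*8 = -2 + 252*8 = -2 + 2016 = 2014)
d(-83, 202) + t = (202 - 83)² + 2014 = 119² + 2014 = 14161 + 2014 = 16175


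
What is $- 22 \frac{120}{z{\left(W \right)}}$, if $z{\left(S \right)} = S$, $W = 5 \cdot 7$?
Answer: $- \frac{528}{7} \approx -75.429$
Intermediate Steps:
$W = 35$
$- 22 \frac{120}{z{\left(W \right)}} = - 22 \cdot \frac{120}{35} = - 22 \cdot 120 \cdot \frac{1}{35} = \left(-22\right) \frac{24}{7} = - \frac{528}{7}$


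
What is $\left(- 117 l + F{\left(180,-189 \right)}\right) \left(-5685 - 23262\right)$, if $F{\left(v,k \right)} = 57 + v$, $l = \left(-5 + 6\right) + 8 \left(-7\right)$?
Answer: $-193134384$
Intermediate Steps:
$l = -55$ ($l = 1 - 56 = -55$)
$\left(- 117 l + F{\left(180,-189 \right)}\right) \left(-5685 - 23262\right) = \left(\left(-117\right) \left(-55\right) + \left(57 + 180\right)\right) \left(-5685 - 23262\right) = \left(6435 + 237\right) \left(-28947\right) = 6672 \left(-28947\right) = -193134384$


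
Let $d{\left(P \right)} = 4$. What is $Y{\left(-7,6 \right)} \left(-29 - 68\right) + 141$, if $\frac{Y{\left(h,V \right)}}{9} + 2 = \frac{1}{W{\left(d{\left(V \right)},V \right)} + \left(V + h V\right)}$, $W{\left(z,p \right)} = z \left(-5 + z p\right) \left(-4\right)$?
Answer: $\frac{642453}{340} \approx 1889.6$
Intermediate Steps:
$W{\left(z,p \right)} = - 4 z \left(-5 + p z\right)$ ($W{\left(z,p \right)} = z \left(-5 + p z\right) \left(-4\right) = - 4 z \left(-5 + p z\right)$)
$Y{\left(h,V \right)} = -18 + \frac{9}{80 - 63 V + V h}$ ($Y{\left(h,V \right)} = -18 + \frac{9}{4 \cdot 4 \left(5 - V 4\right) + \left(V + h V\right)} = -18 + \frac{9}{4 \cdot 4 \left(5 - 4 V\right) + \left(V + V h\right)} = -18 + \frac{9}{\left(80 - 64 V\right) + \left(V + V h\right)} = -18 + \frac{9}{80 - 63 V + V h}$)
$Y{\left(-7,6 \right)} \left(-29 - 68\right) + 141 = \frac{9 \left(-159 + 126 \cdot 6 - 12 \left(-7\right)\right)}{80 - 378 + 6 \left(-7\right)} \left(-29 - 68\right) + 141 = \frac{9 \left(-159 + 756 + 84\right)}{80 - 378 - 42} \left(-29 - 68\right) + 141 = 9 \frac{1}{-340} \cdot 681 \left(-97\right) + 141 = 9 \left(- \frac{1}{340}\right) 681 \left(-97\right) + 141 = \left(- \frac{6129}{340}\right) \left(-97\right) + 141 = \frac{594513}{340} + 141 = \frac{642453}{340}$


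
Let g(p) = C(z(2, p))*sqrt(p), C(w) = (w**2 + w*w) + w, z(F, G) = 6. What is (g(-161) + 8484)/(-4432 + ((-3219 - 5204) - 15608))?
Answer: -8484/28463 - 78*I*sqrt(161)/28463 ≈ -0.29807 - 0.034772*I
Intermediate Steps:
C(w) = w + 2*w**2 (C(w) = (w**2 + w**2) + w = 2*w**2 + w = w + 2*w**2)
g(p) = 78*sqrt(p) (g(p) = (6*(1 + 2*6))*sqrt(p) = (6*(1 + 12))*sqrt(p) = (6*13)*sqrt(p) = 78*sqrt(p))
(g(-161) + 8484)/(-4432 + ((-3219 - 5204) - 15608)) = (78*sqrt(-161) + 8484)/(-4432 + ((-3219 - 5204) - 15608)) = (78*(I*sqrt(161)) + 8484)/(-4432 + (-8423 - 15608)) = (78*I*sqrt(161) + 8484)/(-4432 - 24031) = (8484 + 78*I*sqrt(161))/(-28463) = (8484 + 78*I*sqrt(161))*(-1/28463) = -8484/28463 - 78*I*sqrt(161)/28463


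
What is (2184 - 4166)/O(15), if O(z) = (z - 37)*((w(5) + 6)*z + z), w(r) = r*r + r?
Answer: 991/6105 ≈ 0.16233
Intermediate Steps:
w(r) = r + r² (w(r) = r² + r = r + r²)
O(z) = 37*z*(-37 + z) (O(z) = (z - 37)*((5*(1 + 5) + 6)*z + z) = (-37 + z)*((5*6 + 6)*z + z) = (-37 + z)*((30 + 6)*z + z) = (-37 + z)*(36*z + z) = (-37 + z)*(37*z) = 37*z*(-37 + z))
(2184 - 4166)/O(15) = (2184 - 4166)/((37*15*(-37 + 15))) = -1982/(37*15*(-22)) = -1982/(-12210) = -1982*(-1/12210) = 991/6105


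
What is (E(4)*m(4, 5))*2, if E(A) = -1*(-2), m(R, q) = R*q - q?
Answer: 60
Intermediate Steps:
m(R, q) = -q + R*q
E(A) = 2
(E(4)*m(4, 5))*2 = (2*(5*(-1 + 4)))*2 = (2*(5*3))*2 = (2*15)*2 = 30*2 = 60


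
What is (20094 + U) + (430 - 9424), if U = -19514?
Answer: -8414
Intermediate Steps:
(20094 + U) + (430 - 9424) = (20094 - 19514) + (430 - 9424) = 580 - 8994 = -8414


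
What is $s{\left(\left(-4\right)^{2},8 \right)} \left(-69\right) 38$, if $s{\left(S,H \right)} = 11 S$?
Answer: $-461472$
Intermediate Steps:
$s{\left(\left(-4\right)^{2},8 \right)} \left(-69\right) 38 = 11 \left(-4\right)^{2} \left(-69\right) 38 = 11 \cdot 16 \left(-69\right) 38 = 176 \left(-69\right) 38 = \left(-12144\right) 38 = -461472$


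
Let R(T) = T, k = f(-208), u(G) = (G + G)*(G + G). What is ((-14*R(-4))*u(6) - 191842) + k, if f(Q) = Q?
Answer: -183986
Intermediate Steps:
u(G) = 4*G² (u(G) = (2*G)*(2*G) = 4*G²)
k = -208
((-14*R(-4))*u(6) - 191842) + k = ((-14*(-4))*(4*6²) - 191842) - 208 = (56*(4*36) - 191842) - 208 = (56*144 - 191842) - 208 = (8064 - 191842) - 208 = -183778 - 208 = -183986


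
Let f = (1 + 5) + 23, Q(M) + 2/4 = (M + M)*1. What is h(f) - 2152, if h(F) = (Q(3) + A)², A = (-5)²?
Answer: -4887/4 ≈ -1221.8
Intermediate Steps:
A = 25
Q(M) = -½ + 2*M (Q(M) = -½ + (M + M)*1 = -½ + (2*M)*1 = -½ + 2*M)
f = 29 (f = 6 + 23 = 29)
h(F) = 3721/4 (h(F) = ((-½ + 2*3) + 25)² = ((-½ + 6) + 25)² = (11/2 + 25)² = (61/2)² = 3721/4)
h(f) - 2152 = 3721/4 - 2152 = -4887/4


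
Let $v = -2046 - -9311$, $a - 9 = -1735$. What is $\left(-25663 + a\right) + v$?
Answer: $-20124$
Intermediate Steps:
$a = -1726$ ($a = 9 - 1735 = -1726$)
$v = 7265$ ($v = -2046 + 9311 = 7265$)
$\left(-25663 + a\right) + v = \left(-25663 - 1726\right) + 7265 = -27389 + 7265 = -20124$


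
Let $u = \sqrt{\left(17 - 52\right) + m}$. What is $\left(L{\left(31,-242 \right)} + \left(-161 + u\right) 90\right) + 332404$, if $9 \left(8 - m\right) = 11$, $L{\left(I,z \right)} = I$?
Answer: $317945 + 30 i \sqrt{254} \approx 3.1795 \cdot 10^{5} + 478.12 i$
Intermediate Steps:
$m = \frac{61}{9}$ ($m = 8 - \frac{11}{9} = \frac{61}{9} \approx 6.7778$)
$u = \frac{i \sqrt{254}}{3}$ ($u = \sqrt{\left(17 - 52\right) + \frac{61}{9}} = \sqrt{-35 + \frac{61}{9}} = \sqrt{- \frac{254}{9}} = \frac{i \sqrt{254}}{3} \approx 5.3125 i$)
$\left(L{\left(31,-242 \right)} + \left(-161 + u\right) 90\right) + 332404 = \left(31 + \left(-161 + \frac{i \sqrt{254}}{3}\right) 90\right) + 332404 = \left(31 - \left(14490 - 30 i \sqrt{254}\right)\right) + 332404 = \left(-14459 + 30 i \sqrt{254}\right) + 332404 = 317945 + 30 i \sqrt{254}$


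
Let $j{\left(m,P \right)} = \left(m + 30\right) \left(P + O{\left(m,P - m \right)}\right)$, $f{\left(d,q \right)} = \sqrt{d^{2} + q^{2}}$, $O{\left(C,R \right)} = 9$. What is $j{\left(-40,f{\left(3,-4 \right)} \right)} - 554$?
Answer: $-694$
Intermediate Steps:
$j{\left(m,P \right)} = \left(9 + P\right) \left(30 + m\right)$ ($j{\left(m,P \right)} = \left(m + 30\right) \left(P + 9\right) = \left(30 + m\right) \left(9 + P\right) = \left(9 + P\right) \left(30 + m\right)$)
$j{\left(-40,f{\left(3,-4 \right)} \right)} - 554 = \left(270 + 9 \left(-40\right) + 30 \sqrt{3^{2} + \left(-4\right)^{2}} + \sqrt{3^{2} + \left(-4\right)^{2}} \left(-40\right)\right) - 554 = \left(270 - 360 + 30 \sqrt{9 + 16} + \sqrt{9 + 16} \left(-40\right)\right) - 554 = \left(270 - 360 + 30 \sqrt{25} + \sqrt{25} \left(-40\right)\right) - 554 = \left(270 - 360 + 30 \cdot 5 + 5 \left(-40\right)\right) - 554 = \left(270 - 360 + 150 - 200\right) - 554 = -140 - 554 = -694$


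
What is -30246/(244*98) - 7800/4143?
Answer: -51970463/16511236 ≈ -3.1476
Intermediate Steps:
-30246/(244*98) - 7800/4143 = -30246/23912 - 7800*1/4143 = -30246*1/23912 - 2600/1381 = -15123/11956 - 2600/1381 = -51970463/16511236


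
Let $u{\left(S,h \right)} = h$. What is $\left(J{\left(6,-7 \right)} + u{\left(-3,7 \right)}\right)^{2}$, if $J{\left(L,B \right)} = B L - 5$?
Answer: $1600$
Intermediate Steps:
$J{\left(L,B \right)} = -5 + B L$
$\left(J{\left(6,-7 \right)} + u{\left(-3,7 \right)}\right)^{2} = \left(\left(-5 - 42\right) + 7\right)^{2} = \left(-47 + 7\right)^{2} = \left(-40\right)^{2} = 1600$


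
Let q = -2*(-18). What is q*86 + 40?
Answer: 3136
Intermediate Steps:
q = 36
q*86 + 40 = 36*86 + 40 = 3096 + 40 = 3136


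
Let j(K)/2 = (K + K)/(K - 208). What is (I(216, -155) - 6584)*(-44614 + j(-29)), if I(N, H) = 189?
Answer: 67616905790/237 ≈ 2.8530e+8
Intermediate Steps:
j(K) = 4*K/(-208 + K) (j(K) = 2*((K + K)/(K - 208)) = 2*((2*K)/(-208 + K)) = 2*(2*K/(-208 + K)) = 4*K/(-208 + K))
(I(216, -155) - 6584)*(-44614 + j(-29)) = (189 - 6584)*(-44614 + 4*(-29)/(-208 - 29)) = -6395*(-44614 + 4*(-29)/(-237)) = -6395*(-44614 + 4*(-29)*(-1/237)) = -6395*(-44614 + 116/237) = -6395*(-10573402/237) = 67616905790/237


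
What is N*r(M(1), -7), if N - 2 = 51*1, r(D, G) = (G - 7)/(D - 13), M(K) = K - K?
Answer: 742/13 ≈ 57.077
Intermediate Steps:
M(K) = 0
r(D, G) = (-7 + G)/(-13 + D)
N = 53 (N = 2 + 51*1 = 2 + 51 = 53)
N*r(M(1), -7) = 53*((-7 - 7)/(-13 + 0)) = 53*(-14/(-13)) = 53*(-1/13*(-14)) = 53*(14/13) = 742/13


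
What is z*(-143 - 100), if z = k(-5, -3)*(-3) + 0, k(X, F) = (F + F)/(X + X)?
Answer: 2187/5 ≈ 437.40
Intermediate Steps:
k(X, F) = F/X (k(X, F) = (2*F)/((2*X)) = (2*F)*(1/(2*X)) = F/X)
z = -9/5 (z = -3/(-5)*(-3) + 0 = -3*(-⅕)*(-3) + 0 = (⅗)*(-3) + 0 = -9/5 + 0 = -9/5 ≈ -1.8000)
z*(-143 - 100) = -9*(-143 - 100)/5 = -9/5*(-243) = 2187/5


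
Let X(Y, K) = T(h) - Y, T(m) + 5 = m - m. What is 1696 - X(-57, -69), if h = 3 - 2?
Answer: 1644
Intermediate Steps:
h = 1
T(m) = -5 (T(m) = -5 + (m - m) = -5 + 0 = -5)
X(Y, K) = -5 - Y
1696 - X(-57, -69) = 1696 - (-5 - 1*(-57)) = 1696 - (-5 + 57) = 1696 - 1*52 = 1696 - 52 = 1644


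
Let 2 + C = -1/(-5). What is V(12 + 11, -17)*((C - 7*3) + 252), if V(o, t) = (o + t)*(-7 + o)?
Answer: 110016/5 ≈ 22003.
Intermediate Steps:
V(o, t) = (-7 + o)*(o + t)
C = -9/5 (C = -2 - 1/(-5) = -2 - 1*(-⅕) = -2 + ⅕ = -9/5 ≈ -1.8000)
V(12 + 11, -17)*((C - 7*3) + 252) = ((12 + 11)² - 7*(12 + 11) - 7*(-17) + (12 + 11)*(-17))*((-9/5 - 7*3) + 252) = (23² - 7*23 + 119 + 23*(-17))*((-9/5 - 21) + 252) = (529 - 161 + 119 - 391)*(-114/5 + 252) = 96*(1146/5) = 110016/5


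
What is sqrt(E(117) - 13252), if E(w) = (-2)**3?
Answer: 2*I*sqrt(3315) ≈ 115.15*I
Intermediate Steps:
E(w) = -8
sqrt(E(117) - 13252) = sqrt(-8 - 13252) = sqrt(-13260) = 2*I*sqrt(3315)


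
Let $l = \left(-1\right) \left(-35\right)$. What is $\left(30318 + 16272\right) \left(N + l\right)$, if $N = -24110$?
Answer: $-1121654250$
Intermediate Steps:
$l = 35$
$\left(30318 + 16272\right) \left(N + l\right) = \left(30318 + 16272\right) \left(-24110 + 35\right) = 46590 \left(-24075\right) = -1121654250$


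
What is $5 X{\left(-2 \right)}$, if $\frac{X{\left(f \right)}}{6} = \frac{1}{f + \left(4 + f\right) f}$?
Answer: $-5$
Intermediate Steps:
$X{\left(f \right)} = \frac{6}{f + f \left(4 + f\right)}$ ($X{\left(f \right)} = \frac{6}{f + \left(4 + f\right) f} = \frac{6}{f + f \left(4 + f\right)}$)
$5 X{\left(-2 \right)} = 5 \frac{6}{\left(-2\right) \left(5 - 2\right)} = 5 \cdot 6 \left(- \frac{1}{2}\right) \frac{1}{3} = 5 \left(-1\right) = -5$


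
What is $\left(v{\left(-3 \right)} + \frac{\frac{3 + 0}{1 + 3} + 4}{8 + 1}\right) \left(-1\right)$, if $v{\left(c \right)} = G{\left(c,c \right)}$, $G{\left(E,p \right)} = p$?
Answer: $\frac{89}{36} \approx 2.4722$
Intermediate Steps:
$v{\left(c \right)} = c$
$\left(v{\left(-3 \right)} + \frac{\frac{3 + 0}{1 + 3} + 4}{8 + 1}\right) \left(-1\right) = \left(-3 + \frac{\frac{3 + 0}{1 + 3} + 4}{8 + 1}\right) \left(-1\right) = \left(-3 + \frac{\frac{3}{4} + 4}{9}\right) \left(-1\right) = \left(-3 + \left(3 \cdot \frac{1}{4} + 4\right) \frac{1}{9}\right) \left(-1\right) = \left(-3 + \left(\frac{3}{4} + 4\right) \frac{1}{9}\right) \left(-1\right) = \left(-3 + \frac{19}{4} \cdot \frac{1}{9}\right) \left(-1\right) = \left(-3 + \frac{19}{36}\right) \left(-1\right) = \left(- \frac{89}{36}\right) \left(-1\right) = \frac{89}{36}$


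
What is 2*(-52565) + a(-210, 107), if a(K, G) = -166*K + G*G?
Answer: -58821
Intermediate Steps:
a(K, G) = G² - 166*K (a(K, G) = -166*K + G² = G² - 166*K)
2*(-52565) + a(-210, 107) = 2*(-52565) + (107² - 166*(-210)) = -105130 + (11449 + 34860) = -105130 + 46309 = -58821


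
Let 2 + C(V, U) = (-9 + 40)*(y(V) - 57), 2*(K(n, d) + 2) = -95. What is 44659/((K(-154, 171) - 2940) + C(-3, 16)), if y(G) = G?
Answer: -89318/9703 ≈ -9.2052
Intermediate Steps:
K(n, d) = -99/2 (K(n, d) = -2 + (½)*(-95) = -2 - 95/2 = -99/2)
C(V, U) = -1769 + 31*V (C(V, U) = -2 + (-9 + 40)*(V - 57) = -2 + 31*(-57 + V) = -2 + (-1767 + 31*V) = -1769 + 31*V)
44659/((K(-154, 171) - 2940) + C(-3, 16)) = 44659/((-99/2 - 2940) + (-1769 + 31*(-3))) = 44659/(-5979/2 + (-1769 - 93)) = 44659/(-5979/2 - 1862) = 44659/(-9703/2) = 44659*(-2/9703) = -89318/9703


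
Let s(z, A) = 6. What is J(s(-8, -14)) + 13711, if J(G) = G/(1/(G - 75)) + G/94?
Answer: 624962/47 ≈ 13297.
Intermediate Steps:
J(G) = G/94 + G*(-75 + G) (J(G) = G/(1/(-75 + G)) + G*(1/94) = G*(-75 + G) + G/94 = G/94 + G*(-75 + G))
J(s(-8, -14)) + 13711 = (1/94)*6*(-7049 + 94*6) + 13711 = (1/94)*6*(-7049 + 564) + 13711 = (1/94)*6*(-6485) + 13711 = -19455/47 + 13711 = 624962/47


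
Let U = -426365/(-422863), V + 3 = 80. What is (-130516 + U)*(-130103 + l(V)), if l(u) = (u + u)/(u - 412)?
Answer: 2405435627923973437/141659105 ≈ 1.6980e+10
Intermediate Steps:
V = 77 (V = -3 + 80 = 77)
l(u) = 2*u/(-412 + u) (l(u) = (2*u)/(-412 + u) = 2*u/(-412 + u))
U = 426365/422863 (U = -426365*(-1/422863) = 426365/422863 ≈ 1.0083)
(-130516 + U)*(-130103 + l(V)) = (-130516 + 426365/422863)*(-130103 + 2*77/(-412 + 77)) = -55189960943*(-130103 + 2*77/(-335))/422863 = -55189960943*(-130103 + 2*77*(-1/335))/422863 = -55189960943*(-130103 - 154/335)/422863 = -55189960943/422863*(-43584659/335) = 2405435627923973437/141659105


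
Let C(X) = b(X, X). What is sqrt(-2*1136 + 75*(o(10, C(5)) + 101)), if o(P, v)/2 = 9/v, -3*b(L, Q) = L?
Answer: sqrt(4493) ≈ 67.030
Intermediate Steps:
b(L, Q) = -L/3
C(X) = -X/3
o(P, v) = 18/v (o(P, v) = 2*(9/v) = 18/v)
sqrt(-2*1136 + 75*(o(10, C(5)) + 101)) = sqrt(-2*1136 + 75*(18/((-1/3*5)) + 101)) = sqrt(-2272 + 75*(18/(-5/3) + 101)) = sqrt(-2272 + 75*(18*(-3/5) + 101)) = sqrt(-2272 + 75*(-54/5 + 101)) = sqrt(-2272 + 75*(451/5)) = sqrt(-2272 + 6765) = sqrt(4493)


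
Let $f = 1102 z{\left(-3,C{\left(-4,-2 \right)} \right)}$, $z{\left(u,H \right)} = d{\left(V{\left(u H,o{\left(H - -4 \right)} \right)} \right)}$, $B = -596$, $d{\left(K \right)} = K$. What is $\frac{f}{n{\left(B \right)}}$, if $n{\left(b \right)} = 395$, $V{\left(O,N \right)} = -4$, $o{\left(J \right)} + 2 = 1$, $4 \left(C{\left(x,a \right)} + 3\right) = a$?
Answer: $- \frac{4408}{395} \approx -11.16$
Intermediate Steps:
$C{\left(x,a \right)} = -3 + \frac{a}{4}$
$o{\left(J \right)} = -1$ ($o{\left(J \right)} = -2 + 1 = -1$)
$z{\left(u,H \right)} = -4$
$f = -4408$ ($f = 1102 \left(-4\right) = -4408$)
$\frac{f}{n{\left(B \right)}} = - \frac{4408}{395}$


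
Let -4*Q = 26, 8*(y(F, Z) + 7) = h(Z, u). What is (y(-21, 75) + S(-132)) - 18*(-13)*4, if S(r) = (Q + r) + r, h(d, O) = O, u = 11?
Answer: 5279/8 ≈ 659.88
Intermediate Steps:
y(F, Z) = -45/8 (y(F, Z) = -7 + (⅛)*11 = -7 + 11/8 = -45/8)
Q = -13/2 (Q = -¼*26 = -13/2 ≈ -6.5000)
S(r) = -13/2 + 2*r (S(r) = (-13/2 + r) + r = -13/2 + 2*r)
(y(-21, 75) + S(-132)) - 18*(-13)*4 = (-45/8 + (-13/2 + 2*(-132))) - 18*(-13)*4 = (-45/8 + (-13/2 - 264)) + 234*4 = (-45/8 - 541/2) + 936 = -2209/8 + 936 = 5279/8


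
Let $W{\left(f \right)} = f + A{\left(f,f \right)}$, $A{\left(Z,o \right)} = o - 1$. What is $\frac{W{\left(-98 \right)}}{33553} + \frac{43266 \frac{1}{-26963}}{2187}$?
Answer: $- \frac{4356138685}{659518673931} \approx -0.006605$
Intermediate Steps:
$A{\left(Z,o \right)} = -1 + o$
$W{\left(f \right)} = -1 + 2 f$ ($W{\left(f \right)} = f + \left(-1 + f\right) = -1 + 2 f$)
$\frac{W{\left(-98 \right)}}{33553} + \frac{43266 \frac{1}{-26963}}{2187} = \frac{-1 + 2 \left(-98\right)}{33553} + \frac{43266 \frac{1}{-26963}}{2187} = \left(-1 - 196\right) \frac{1}{33553} + 43266 \left(- \frac{1}{26963}\right) \frac{1}{2187} = \left(-197\right) \frac{1}{33553} - \frac{14422}{19656027} = - \frac{197}{33553} - \frac{14422}{19656027} = - \frac{4356138685}{659518673931}$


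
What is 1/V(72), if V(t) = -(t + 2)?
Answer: -1/74 ≈ -0.013514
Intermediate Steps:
V(t) = -2 - t (V(t) = -(2 + t) = -2 - t)
1/V(72) = 1/(-2 - 1*72) = 1/(-2 - 72) = 1/(-74) = -1/74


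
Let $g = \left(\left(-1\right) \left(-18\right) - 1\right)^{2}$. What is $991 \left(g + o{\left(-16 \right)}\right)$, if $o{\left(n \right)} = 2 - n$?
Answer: $304237$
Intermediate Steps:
$g = 289$ ($g = \left(18 - 1\right)^{2} = 17^{2} = 289$)
$991 \left(g + o{\left(-16 \right)}\right) = 991 \left(289 + \left(2 - -16\right)\right) = 991 \left(289 + \left(2 + 16\right)\right) = 991 \left(289 + 18\right) = 991 \cdot 307 = 304237$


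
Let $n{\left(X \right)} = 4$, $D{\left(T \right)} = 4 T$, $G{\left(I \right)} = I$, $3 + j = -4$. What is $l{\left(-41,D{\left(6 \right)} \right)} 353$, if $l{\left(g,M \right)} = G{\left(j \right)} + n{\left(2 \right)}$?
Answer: $-1059$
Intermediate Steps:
$j = -7$ ($j = -3 - 4 = -7$)
$l{\left(g,M \right)} = -3$ ($l{\left(g,M \right)} = -7 + 4 = -3$)
$l{\left(-41,D{\left(6 \right)} \right)} 353 = \left(-3\right) 353 = -1059$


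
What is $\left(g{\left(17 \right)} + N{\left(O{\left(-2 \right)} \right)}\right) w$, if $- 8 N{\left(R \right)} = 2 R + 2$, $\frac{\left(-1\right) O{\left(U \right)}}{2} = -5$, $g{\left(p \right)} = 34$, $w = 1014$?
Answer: $\frac{63375}{2} \approx 31688.0$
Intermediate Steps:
$O{\left(U \right)} = 10$ ($O{\left(U \right)} = \left(-2\right) \left(-5\right) = 10$)
$N{\left(R \right)} = - \frac{1}{4} - \frac{R}{4}$ ($N{\left(R \right)} = - \frac{2 R + 2}{8} = - \frac{2 + 2 R}{8} = - \frac{1}{4} - \frac{R}{4}$)
$\left(g{\left(17 \right)} + N{\left(O{\left(-2 \right)} \right)}\right) w = \left(34 - \frac{11}{4}\right) 1014 = \frac{125}{4} \cdot 1014 = \frac{63375}{2}$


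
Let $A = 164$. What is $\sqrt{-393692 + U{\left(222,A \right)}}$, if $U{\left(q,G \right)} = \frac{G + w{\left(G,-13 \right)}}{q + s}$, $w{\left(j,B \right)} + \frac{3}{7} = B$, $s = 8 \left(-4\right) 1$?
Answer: $\frac{i \sqrt{174100094245}}{665} \approx 627.45 i$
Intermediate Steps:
$s = -32$ ($s = \left(-32\right) 1 = -32$)
$w{\left(j,B \right)} = - \frac{3}{7} + B$
$U{\left(q,G \right)} = \frac{- \frac{94}{7} + G}{-32 + q}$ ($U{\left(q,G \right)} = \frac{G - \frac{94}{7}}{q - 32} = \frac{G - \frac{94}{7}}{-32 + q} = \frac{- \frac{94}{7} + G}{-32 + q}$)
$\sqrt{-393692 + U{\left(222,A \right)}} = \sqrt{-393692 + \frac{- \frac{94}{7} + 164}{-32 + 222}} = \sqrt{-393692 + \frac{1}{190} \cdot \frac{1054}{7}} = \sqrt{-393692 + \frac{527}{665}} = \sqrt{- \frac{261804653}{665}} = \frac{i \sqrt{174100094245}}{665}$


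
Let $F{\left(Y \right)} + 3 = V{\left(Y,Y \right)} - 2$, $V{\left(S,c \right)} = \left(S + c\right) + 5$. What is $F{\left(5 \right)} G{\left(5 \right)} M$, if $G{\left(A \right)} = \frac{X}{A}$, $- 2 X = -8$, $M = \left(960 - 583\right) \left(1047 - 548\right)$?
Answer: $1504984$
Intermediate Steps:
$V{\left(S,c \right)} = 5 + S + c$
$M = 188123$ ($M = 377 \cdot 499 = 188123$)
$X = 4$ ($X = \left(- \frac{1}{2}\right) \left(-8\right) = 4$)
$F{\left(Y \right)} = 2 Y$ ($F{\left(Y \right)} = -3 + \left(\left(5 + Y + Y\right) - 2\right) = -3 + \left(\left(5 + 2 Y\right) - 2\right) = -3 + \left(3 + 2 Y\right) = 2 Y$)
$G{\left(A \right)} = \frac{4}{A}$
$F{\left(5 \right)} G{\left(5 \right)} M = 2 \cdot 5 \cdot \frac{4}{5} \cdot 188123 = 10 \cdot 4 \cdot \frac{1}{5} \cdot 188123 = 10 \cdot \frac{4}{5} \cdot 188123 = 8 \cdot 188123 = 1504984$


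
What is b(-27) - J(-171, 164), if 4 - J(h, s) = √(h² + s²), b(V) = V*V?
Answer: 725 + √56137 ≈ 961.93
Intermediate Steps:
b(V) = V²
J(h, s) = 4 - √(h² + s²)
b(-27) - J(-171, 164) = (-27)² - (4 - √((-171)² + 164²)) = 729 - (4 - √(29241 + 26896)) = 729 - (4 - √56137) = 729 + (-4 + √56137) = 725 + √56137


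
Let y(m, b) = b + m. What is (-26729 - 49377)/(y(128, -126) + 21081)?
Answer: -76106/21083 ≈ -3.6098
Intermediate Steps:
(-26729 - 49377)/(y(128, -126) + 21081) = (-26729 - 49377)/((-126 + 128) + 21081) = -76106/(2 + 21081) = -76106/21083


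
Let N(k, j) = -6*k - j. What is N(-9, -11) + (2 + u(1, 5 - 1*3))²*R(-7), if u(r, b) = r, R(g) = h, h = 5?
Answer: 110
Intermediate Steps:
R(g) = 5
N(k, j) = -j - 6*k
N(-9, -11) + (2 + u(1, 5 - 1*3))²*R(-7) = (-1*(-11) - 6*(-9)) + (2 + 1)²*5 = (11 + 54) + 3²*5 = 65 + 9*5 = 65 + 45 = 110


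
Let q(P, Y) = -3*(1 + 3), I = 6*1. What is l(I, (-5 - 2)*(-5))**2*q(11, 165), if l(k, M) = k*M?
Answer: -529200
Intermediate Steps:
I = 6
l(k, M) = M*k
q(P, Y) = -12 (q(P, Y) = -3*4 = -12)
l(I, (-5 - 2)*(-5))**2*q(11, 165) = (((-5 - 2)*(-5))*6)**2*(-12) = (-7*(-5)*6)**2*(-12) = (35*6)**2*(-12) = 210**2*(-12) = 44100*(-12) = -529200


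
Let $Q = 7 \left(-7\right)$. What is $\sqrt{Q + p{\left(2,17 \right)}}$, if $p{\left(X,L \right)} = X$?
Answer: $i \sqrt{47} \approx 6.8557 i$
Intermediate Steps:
$Q = -49$
$\sqrt{Q + p{\left(2,17 \right)}} = \sqrt{-49 + 2} = \sqrt{-47} = i \sqrt{47}$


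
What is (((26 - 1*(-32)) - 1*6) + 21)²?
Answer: 5329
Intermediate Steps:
(((26 - 1*(-32)) - 1*6) + 21)² = (((26 + 32) - 6) + 21)² = ((58 - 6) + 21)² = (52 + 21)² = 73² = 5329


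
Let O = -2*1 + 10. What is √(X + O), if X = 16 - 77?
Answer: I*√53 ≈ 7.2801*I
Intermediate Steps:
X = -61
O = 8 (O = -2 + 10 = 8)
√(X + O) = √(-61 + 8) = √(-53) = I*√53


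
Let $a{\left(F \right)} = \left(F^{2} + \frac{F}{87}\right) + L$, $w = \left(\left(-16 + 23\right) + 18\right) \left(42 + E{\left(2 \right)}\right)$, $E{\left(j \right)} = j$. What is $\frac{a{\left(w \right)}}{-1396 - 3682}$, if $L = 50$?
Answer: $- \frac{52637725}{220893} \approx -238.3$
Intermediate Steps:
$w = 1100$ ($w = \left(\left(-16 + 23\right) + 18\right) \left(42 + 2\right) = \left(7 + 18\right) 44 = 25 \cdot 44 = 1100$)
$a{\left(F \right)} = 50 + F^{2} + \frac{F}{87}$ ($a{\left(F \right)} = \left(F^{2} + \frac{F}{87}\right) + 50 = 50 + F^{2} + \frac{F}{87}$)
$\frac{a{\left(w \right)}}{-1396 - 3682} = \frac{50 + 1100^{2} + \frac{1}{87} \cdot 1100}{-1396 - 3682} = \frac{50 + 1210000 + \frac{1100}{87}}{-5078} = \frac{105275450}{87} \left(- \frac{1}{5078}\right) = - \frac{52637725}{220893}$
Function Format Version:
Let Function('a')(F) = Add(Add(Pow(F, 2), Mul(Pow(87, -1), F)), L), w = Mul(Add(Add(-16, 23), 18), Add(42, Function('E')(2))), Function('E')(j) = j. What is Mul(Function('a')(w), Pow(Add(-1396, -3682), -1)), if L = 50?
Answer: Rational(-52637725, 220893) ≈ -238.30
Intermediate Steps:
w = 1100 (w = Mul(Add(Add(-16, 23), 18), Add(42, 2)) = Mul(Add(7, 18), 44) = Mul(25, 44) = 1100)
Function('a')(F) = Add(50, Pow(F, 2), Mul(Rational(1, 87), F)) (Function('a')(F) = Add(Add(Pow(F, 2), Mul(Pow(87, -1), F)), 50) = Add(Add(Pow(F, 2), Mul(Rational(1, 87), F)), 50) = Add(50, Pow(F, 2), Mul(Rational(1, 87), F)))
Mul(Function('a')(w), Pow(Add(-1396, -3682), -1)) = Mul(Add(50, Pow(1100, 2), Mul(Rational(1, 87), 1100)), Pow(Add(-1396, -3682), -1)) = Mul(Add(50, 1210000, Rational(1100, 87)), Pow(-5078, -1)) = Mul(Rational(105275450, 87), Rational(-1, 5078)) = Rational(-52637725, 220893)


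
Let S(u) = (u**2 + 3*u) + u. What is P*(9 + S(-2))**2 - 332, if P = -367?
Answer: -9507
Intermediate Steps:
S(u) = u**2 + 4*u
P*(9 + S(-2))**2 - 332 = -367*(9 - 2*(4 - 2))**2 - 332 = -367*(9 - 2*2)**2 - 332 = -367*(9 - 4)**2 - 332 = -367*5**2 - 332 = -367*25 - 332 = -9175 - 332 = -9507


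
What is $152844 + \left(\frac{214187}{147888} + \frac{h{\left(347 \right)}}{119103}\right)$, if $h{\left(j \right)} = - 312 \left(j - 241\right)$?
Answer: $\frac{897400077752647}{5871301488} \approx 1.5285 \cdot 10^{5}$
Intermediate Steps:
$h{\left(j \right)} = 75192 - 312 j$ ($h{\left(j \right)} = - 312 \left(-241 + j\right) = 75192 - 312 j$)
$152844 + \left(\frac{214187}{147888} + \frac{h{\left(347 \right)}}{119103}\right) = 152844 + \left(\frac{214187}{147888} + \frac{75192 - 108264}{119103}\right) = 152844 + \left(214187 \cdot \frac{1}{147888} + \left(75192 - 108264\right) \frac{1}{119103}\right) = 152844 + \left(\frac{214187}{147888} - \frac{11024}{39701}\right) = 152844 + \frac{6873120775}{5871301488} = \frac{897400077752647}{5871301488}$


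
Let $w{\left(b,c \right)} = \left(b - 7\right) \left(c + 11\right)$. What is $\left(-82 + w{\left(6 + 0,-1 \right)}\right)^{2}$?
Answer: $8464$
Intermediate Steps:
$w{\left(b,c \right)} = \left(-7 + b\right) \left(11 + c\right)$
$\left(-82 + w{\left(6 + 0,-1 \right)}\right)^{2} = \left(-82 + \left(-77 - -7 + 11 \left(6 + 0\right) + \left(6 + 0\right) \left(-1\right)\right)\right)^{2} = \left(-82 + \left(-77 + 7 + 11 \cdot 6 + 6 \left(-1\right)\right)\right)^{2} = \left(-82 + \left(-77 + 7 + 66 - 6\right)\right)^{2} = \left(-82 - 10\right)^{2} = \left(-92\right)^{2} = 8464$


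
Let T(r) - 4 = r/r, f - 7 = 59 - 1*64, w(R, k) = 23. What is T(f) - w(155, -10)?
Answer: -18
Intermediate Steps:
f = 2 (f = 7 + (59 - 1*64) = 7 + (59 - 64) = 7 - 5 = 2)
T(r) = 5 (T(r) = 4 + r/r = 4 + 1 = 5)
T(f) - w(155, -10) = 5 - 1*23 = 5 - 23 = -18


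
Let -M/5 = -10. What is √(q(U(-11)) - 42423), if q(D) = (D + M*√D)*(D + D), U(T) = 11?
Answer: √(-42181 + 1100*√11) ≈ 196.3*I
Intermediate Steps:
M = 50 (M = -5*(-10) = 50)
q(D) = 2*D*(D + 50*√D) (q(D) = (D + 50*√D)*(D + D) = (D + 50*√D)*(2*D) = 2*D*(D + 50*√D))
√(q(U(-11)) - 42423) = √((2*11² + 100*11^(3/2)) - 42423) = √((2*121 + 100*(11*√11)) - 42423) = √((242 + 1100*√11) - 42423) = √(-42181 + 1100*√11)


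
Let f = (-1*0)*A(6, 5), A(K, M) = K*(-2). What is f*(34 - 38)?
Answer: 0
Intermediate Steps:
A(K, M) = -2*K
f = 0 (f = (-1*0)*(-2*6) = 0*(-12) = 0)
f*(34 - 38) = 0*(34 - 38) = 0*(-4) = 0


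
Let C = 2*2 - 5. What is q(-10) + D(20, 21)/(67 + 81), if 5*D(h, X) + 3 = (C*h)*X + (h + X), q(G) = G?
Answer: -3891/370 ≈ -10.516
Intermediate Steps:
C = -1 (C = 4 - 5 = -1)
D(h, X) = -3/5 + X/5 + h/5 - X*h/5 (D(h, X) = -3/5 + ((-h)*X + (h + X))/5 = -3/5 + (-X*h + (X + h))/5 = -3/5 + (X + h - X*h)/5 = -3/5 + (X/5 + h/5 - X*h/5) = -3/5 + X/5 + h/5 - X*h/5)
q(-10) + D(20, 21)/(67 + 81) = -10 + (-3/5 + (1/5)*21 + (1/5)*20 - 1/5*21*20)/(67 + 81) = -10 + (-3/5 + 21/5 + 4 - 84)/148 = -10 - 382/5*1/148 = -10 - 191/370 = -3891/370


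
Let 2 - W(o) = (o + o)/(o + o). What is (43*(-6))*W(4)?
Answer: -258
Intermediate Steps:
W(o) = 1 (W(o) = 2 - (o + o)/(o + o) = 2 - 2*o/(2*o) = 2 - 2*o*1/(2*o) = 2 - 1*1 = 2 - 1 = 1)
(43*(-6))*W(4) = (43*(-6))*1 = -258*1 = -258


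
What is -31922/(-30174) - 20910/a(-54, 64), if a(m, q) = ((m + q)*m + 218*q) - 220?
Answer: -3085637/5853756 ≈ -0.52712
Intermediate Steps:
a(m, q) = -220 + 218*q + m*(m + q) (a(m, q) = (m*(m + q) + 218*q) - 220 = (218*q + m*(m + q)) - 220 = -220 + 218*q + m*(m + q))
-31922/(-30174) - 20910/a(-54, 64) = -31922/(-30174) - 20910/(-220 + (-54)² + 218*64 - 54*64) = -31922*(-1/30174) - 20910/(-220 + 2916 + 13952 - 3456) = 15961/15087 - 20910/13192 = 15961/15087 - 20910*1/13192 = 15961/15087 - 615/388 = -3085637/5853756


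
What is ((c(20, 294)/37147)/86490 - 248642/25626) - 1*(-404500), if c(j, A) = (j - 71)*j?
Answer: 61671542837274193/152467298357 ≈ 4.0449e+5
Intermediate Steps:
c(j, A) = j*(-71 + j) (c(j, A) = (-71 + j)*j = j*(-71 + j))
((c(20, 294)/37147)/86490 - 248642/25626) - 1*(-404500) = (((20*(-71 + 20))/37147)/86490 - 248642/25626) - 1*(-404500) = (((20*(-51))*(1/37147))*(1/86490) - 248642*1/25626) + 404500 = (-1020*1/37147*(1/86490) - 124321/12813) + 404500 = (-1020/37147*1/86490 - 124321/12813) + 404500 = (-34/107094801 - 124321/12813) + 404500 = -1479348132307/152467298357 + 404500 = 61671542837274193/152467298357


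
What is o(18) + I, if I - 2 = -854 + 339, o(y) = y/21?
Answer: -3585/7 ≈ -512.14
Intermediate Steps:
o(y) = y/21 (o(y) = y*(1/21) = y/21)
I = -513 (I = 2 + (-854 + 339) = 2 - 515 = -513)
o(18) + I = (1/21)*18 - 513 = 6/7 - 513 = -3585/7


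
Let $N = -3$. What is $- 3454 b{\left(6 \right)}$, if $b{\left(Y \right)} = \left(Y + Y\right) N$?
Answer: $124344$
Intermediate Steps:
$b{\left(Y \right)} = - 6 Y$ ($b{\left(Y \right)} = \left(Y + Y\right) \left(-3\right) = 2 Y \left(-3\right) = - 6 Y$)
$- 3454 b{\left(6 \right)} = - 3454 \left(\left(-6\right) 6\right) = \left(-3454\right) \left(-36\right) = 124344$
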